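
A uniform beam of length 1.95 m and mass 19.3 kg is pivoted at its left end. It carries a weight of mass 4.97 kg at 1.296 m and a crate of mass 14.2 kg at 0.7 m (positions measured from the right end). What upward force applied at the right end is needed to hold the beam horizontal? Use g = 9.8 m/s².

F ≈ 200 N

About the left end:
Beam weight: 19.3 × 9.8 = 189.1 N down at 0.975 m → arm 0.975 m, τ = 189.1 × 0.975 = 184.4 N·m clockwise.
Weight: 4.97 × 9.8 = 48.71 N down at 1.296 m → arm 0.654 m, τ = 48.71 × 0.654 = 31.86 N·m clockwise.
Crate: 14.2 × 9.8 = 139.2 N down at 0.7 m → arm 1.25 m, τ = 139.2 × 1.25 = 174 N·m clockwise.
Net moment of the loads = 390.3 N·m clockwise.
The upward force F acts at the right end, arm 1.95 m, giving F × 1.95 counterclockwise.
Balancing moments: F × 1.95 = 390.3, giving F = 390.3 / 1.95 = 200 N.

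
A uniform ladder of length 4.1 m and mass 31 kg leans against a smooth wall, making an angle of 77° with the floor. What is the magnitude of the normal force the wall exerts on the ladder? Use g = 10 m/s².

N_wall ≈ 35.8 N

Sum moments about the foot of the ladder (the floor normal and friction both act there and drop out).
Ladder weight 31×10 = 310 N acts at 2.05 m along the ladder; its horizontal arm is 2.05·cos77° = 0.4611 m → τ = 142.9 N·m clockwise.
Wall normal N acts horizontally at the top; its moment arm is the height L sinθ = 4.1·sin77° = 3.995 m, counterclockwise.
For rotational equilibrium, N × 3.995 = 142.9, so N = 35.8 N.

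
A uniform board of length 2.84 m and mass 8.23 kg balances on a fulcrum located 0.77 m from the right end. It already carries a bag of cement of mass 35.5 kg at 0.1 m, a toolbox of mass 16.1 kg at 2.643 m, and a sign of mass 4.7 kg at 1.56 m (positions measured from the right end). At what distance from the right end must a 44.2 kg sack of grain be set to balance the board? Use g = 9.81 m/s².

x ≈ 0.421 m from the right end

Take moments about the fulcrum (at 0.77 m from the right end).
Beam weight: 8.23 × 9.81 = 80.74 N down at 1.42 m → arm 0.65 m, τ = 80.74 × 0.65 = 52.48 N·m counterclockwise.
Bag of cement: 35.5 × 9.81 = 348.3 N down at 0.1 m → arm 0.67 m, τ = 348.3 × 0.67 = 233.4 N·m clockwise.
Toolbox: 16.1 × 9.81 = 157.9 N down at 2.643 m → arm 1.873 m, τ = 157.9 × 1.873 = 295.7 N·m counterclockwise.
Sign: 4.7 × 9.81 = 46.11 N down at 1.56 m → arm 0.79 m, τ = 46.11 × 0.79 = 36.43 N·m counterclockwise.
Net moment of existing loads = 151.2 N·m counterclockwise.
The sack of grain weighs 44.2 × 9.81 = 433.6 N and must supply an equal clockwise moment, so its lever arm about the fulcrum is 151.2 / 433.6 = 0.349 m.
That puts it at 0.77 − 0.349 = 0.421 m from the right end.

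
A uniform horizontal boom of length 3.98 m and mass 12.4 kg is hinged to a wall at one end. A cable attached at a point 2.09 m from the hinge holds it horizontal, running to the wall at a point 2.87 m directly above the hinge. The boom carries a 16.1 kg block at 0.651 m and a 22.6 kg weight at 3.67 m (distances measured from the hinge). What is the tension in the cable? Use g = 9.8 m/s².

Take moments about the hinge.
Beam weight: 12.4 × 9.8 = 121.5 N down at 1.99 m → arm 1.99 m, τ = 121.5 × 1.99 = 241.8 N·m clockwise.
Block: 16.1 × 9.8 = 157.8 N down at 0.651 m → arm 0.651 m, τ = 157.8 × 0.651 = 102.7 N·m clockwise.
Weight: 22.6 × 9.8 = 221.5 N down at 3.67 m → arm 3.67 m, τ = 221.5 × 3.67 = 812.9 N·m clockwise.
Total clockwise load moment = 1157 N·m.
The cable tension T acts at 2.09 m; only its component perpendicular to the boom, T sinθ, produces torque. sinθ = h/√(h²+d²) = 2.87/√(2.87²+2.09²) = 0.8084.
Setting net torque to zero: T × 2.09 × 0.8084 = 1157 → T = 1157 / 1.69 = 685 N.

T ≈ 685 N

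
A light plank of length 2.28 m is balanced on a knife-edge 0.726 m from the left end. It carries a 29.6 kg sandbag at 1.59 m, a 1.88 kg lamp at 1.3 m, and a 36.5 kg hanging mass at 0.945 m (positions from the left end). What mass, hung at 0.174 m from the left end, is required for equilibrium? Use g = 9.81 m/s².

Take moments about the knife-edge (at 0.726 m from the left end).
Sandbag: 29.6 × 9.81 = 290.4 N down at 1.59 m → arm 0.864 m, τ = 290.4 × 0.864 = 250.9 N·m clockwise.
Lamp: 1.88 × 9.81 = 18.44 N down at 1.3 m → arm 0.574 m, τ = 18.44 × 0.574 = 10.58 N·m clockwise.
Hanging mass: 36.5 × 9.81 = 358.1 N down at 0.945 m → arm 0.219 m, τ = 358.1 × 0.219 = 78.42 N·m clockwise.
Net moment of known loads = 339.9 N·m clockwise.
An unknown mass m at 0.174 m has arm 0.552 m; its moment is m·g·0.552 counterclockwise.
Στ = 0 ⇒ m × 9.81 × 0.552 = 339.9 ⇒ m = 339.9 / (9.81 × 0.552) = 62.8 kg.

m ≈ 62.8 kg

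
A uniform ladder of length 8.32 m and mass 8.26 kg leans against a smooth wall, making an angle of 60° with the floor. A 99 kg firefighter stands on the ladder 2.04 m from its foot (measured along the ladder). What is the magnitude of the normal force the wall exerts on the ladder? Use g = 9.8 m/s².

About the foot of the ladder:
Ladder weight 8.26×9.8 = 80.95 N acts at 4.16 m along the ladder; its horizontal arm is 4.16·cos60° = 2.08 m → τ = 168.4 N·m clockwise.
Firefighter: 99×9.8 = 970.2 N at 2.04 m → arm 1.02 m → τ = 989.6 N·m clockwise.
Wall normal N acts horizontally at the top; its moment arm is the height L sinθ = 8.32·sin60° = 7.205 m, counterclockwise.
Balancing moments: N × 7.205 = 1158, giving N = 161 N.

N_wall ≈ 161 N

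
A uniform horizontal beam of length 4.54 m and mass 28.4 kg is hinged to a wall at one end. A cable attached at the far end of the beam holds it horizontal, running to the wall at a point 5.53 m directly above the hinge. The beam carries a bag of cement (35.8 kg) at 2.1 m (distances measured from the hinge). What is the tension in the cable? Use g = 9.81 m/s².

Sum moments about the hinge (the unknown hinge reaction has zero arm there).
Beam weight: 28.4 × 9.81 = 278.6 N down at 2.27 m → arm 2.27 m, τ = 278.6 × 2.27 = 632.4 N·m clockwise.
Bag of cement: 35.8 × 9.81 = 351.2 N down at 2.1 m → arm 2.1 m, τ = 351.2 × 2.1 = 737.5 N·m clockwise.
Total clockwise load moment = 1370 N·m.
The cable tension T acts at 4.54 m; only its component perpendicular to the beam, T sinθ, produces torque. sinθ = h/√(h²+d²) = 5.53/√(5.53²+4.54²) = 0.7729.
Balancing moments: T × 4.54 × 0.7729 = 1370, giving T = 1370 / 3.509 = 390 N.

T ≈ 390 N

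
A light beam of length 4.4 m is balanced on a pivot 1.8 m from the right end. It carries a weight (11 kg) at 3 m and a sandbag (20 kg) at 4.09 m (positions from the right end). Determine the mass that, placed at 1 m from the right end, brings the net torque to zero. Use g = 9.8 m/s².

m ≈ 73.8 kg

Taking torques about the pivot (at 1.8 m from the right end):
Weight: 11 × 9.8 = 107.8 N down at 3 m → arm 1.2 m, τ = 107.8 × 1.2 = 129.4 N·m counterclockwise.
Sandbag: 20 × 9.8 = 196 N down at 4.09 m → arm 2.29 m, τ = 196 × 2.29 = 448.8 N·m counterclockwise.
Net moment of known loads = 578.2 N·m counterclockwise.
An unknown mass m at 1 m has arm 0.8 m; its moment is m·g·0.8 clockwise.
Setting net torque to zero: m × 9.8 × 0.8 = 578.2 → m = 578.2 / (9.8 × 0.8) = 73.8 kg.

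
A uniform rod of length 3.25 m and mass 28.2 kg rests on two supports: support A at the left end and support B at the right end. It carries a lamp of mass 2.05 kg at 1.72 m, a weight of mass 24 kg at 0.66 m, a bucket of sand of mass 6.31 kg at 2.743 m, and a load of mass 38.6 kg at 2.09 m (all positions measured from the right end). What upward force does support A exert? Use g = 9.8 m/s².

Taking torques about support B:
Beam weight: 28.2 × 9.8 = 276.4 N down at 1.625 m → arm 1.625 m, τ = 276.4 × 1.625 = 449.1 N·m counterclockwise.
Lamp: 2.05 × 9.8 = 20.09 N down at 1.72 m → arm 1.72 m, τ = 20.09 × 1.72 = 34.55 N·m counterclockwise.
Weight: 24 × 9.8 = 235.2 N down at 0.66 m → arm 0.66 m, τ = 235.2 × 0.66 = 155.2 N·m counterclockwise.
Bucket of sand: 6.31 × 9.8 = 61.84 N down at 2.743 m → arm 2.743 m, τ = 61.84 × 2.743 = 169.6 N·m counterclockwise.
Load: 38.6 × 9.8 = 378.3 N down at 2.09 m → arm 2.09 m, τ = 378.3 × 2.09 = 790.6 N·m counterclockwise.
Net load moment about support B = 1599 N·m counterclockwise.
Reaction R at support A is upward at 3.25 m, arm 3.25 m → moment R × 3.25 clockwise.
Setting net torque to zero: R × 3.25 = 1599 → R = 492 N.

R_A ≈ 492 N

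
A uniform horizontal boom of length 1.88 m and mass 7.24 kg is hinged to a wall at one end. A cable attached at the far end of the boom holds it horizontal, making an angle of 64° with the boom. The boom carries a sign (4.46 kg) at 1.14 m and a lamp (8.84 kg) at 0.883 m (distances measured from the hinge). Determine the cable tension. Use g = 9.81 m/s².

T ≈ 114 N

Taking torques about the hinge:
Beam weight: 7.24 × 9.81 = 71.02 N down at 0.94 m → arm 0.94 m, τ = 71.02 × 0.94 = 66.76 N·m clockwise.
Sign: 4.46 × 9.81 = 43.75 N down at 1.14 m → arm 1.14 m, τ = 43.75 × 1.14 = 49.87 N·m clockwise.
Lamp: 8.84 × 9.81 = 86.72 N down at 0.883 m → arm 0.883 m, τ = 86.72 × 0.883 = 76.57 N·m clockwise.
Total clockwise load moment = 193.2 N·m.
The cable tension T acts at 1.88 m; only its component perpendicular to the boom, T sinθ, produces torque. sin 64° = 0.8988.
Setting net torque to zero: T × 1.88 × 0.8988 = 193.2 → T = 193.2 / 1.69 = 114 N.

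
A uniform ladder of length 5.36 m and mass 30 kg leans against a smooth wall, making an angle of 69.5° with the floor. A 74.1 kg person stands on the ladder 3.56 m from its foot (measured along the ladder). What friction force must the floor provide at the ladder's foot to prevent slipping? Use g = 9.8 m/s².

Taking torques about the foot of the ladder:
Ladder weight 30×9.8 = 294 N acts at 2.68 m along the ladder; its horizontal arm is 2.68·cos69.5° = 0.9386 m → τ = 275.9 N·m clockwise.
Person: 74.1×9.8 = 726.2 N at 3.56 m → arm 1.247 m → τ = 905.6 N·m clockwise.
Wall normal N acts horizontally at the top; its moment arm is the height L sinθ = 5.36·sin69.5° = 5.021 m, counterclockwise.
Balancing moments: N × 5.021 = 1182, giving N = 235 N.
ΣFx = 0: friction at the foot balances the wall's push, so f = N_wall = 235 N.

f ≈ 235 N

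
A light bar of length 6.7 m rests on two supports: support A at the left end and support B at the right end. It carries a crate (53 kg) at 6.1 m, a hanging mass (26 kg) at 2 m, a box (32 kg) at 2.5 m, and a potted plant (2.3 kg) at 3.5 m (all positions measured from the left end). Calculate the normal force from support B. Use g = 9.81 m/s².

Sum moments about support A (its reaction then has zero moment arm).
Crate: 53 × 9.81 = 519.9 N down at 6.1 m → arm 6.1 m, τ = 519.9 × 6.1 = 3171 N·m clockwise.
Hanging mass: 26 × 9.81 = 255.1 N down at 2 m → arm 2 m, τ = 255.1 × 2 = 510.2 N·m clockwise.
Box: 32 × 9.81 = 313.9 N down at 2.5 m → arm 2.5 m, τ = 313.9 × 2.5 = 784.8 N·m clockwise.
Potted plant: 2.3 × 9.81 = 22.56 N down at 3.5 m → arm 3.5 m, τ = 22.56 × 3.5 = 78.96 N·m clockwise.
Net load moment about support A = 4545 N·m clockwise.
Reaction R at support B is upward at 6.7 m, arm 6.7 m → moment R × 6.7 counterclockwise.
Στ = 0 ⇒ R × 6.7 = 4545 ⇒ R = 678 N.

R_B ≈ 678 N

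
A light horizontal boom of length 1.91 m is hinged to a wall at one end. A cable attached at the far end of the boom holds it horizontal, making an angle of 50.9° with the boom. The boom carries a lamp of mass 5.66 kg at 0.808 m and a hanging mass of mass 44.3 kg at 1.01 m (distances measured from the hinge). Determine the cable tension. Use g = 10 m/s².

T ≈ 333 N

Taking torques about the hinge:
Lamp: 5.66 × 10 = 56.6 N down at 0.808 m → arm 0.808 m, τ = 56.6 × 0.808 = 45.73 N·m clockwise.
Hanging mass: 44.3 × 10 = 443 N down at 1.01 m → arm 1.01 m, τ = 443 × 1.01 = 447.4 N·m clockwise.
Total clockwise load moment = 493.1 N·m.
The cable tension T acts at 1.91 m; only its component perpendicular to the boom, T sinθ, produces torque. sin 50.9° = 0.776.
Στ = 0 ⇒ T × 1.91 × 0.776 = 493.1 ⇒ T = 493.1 / 1.482 = 333 N.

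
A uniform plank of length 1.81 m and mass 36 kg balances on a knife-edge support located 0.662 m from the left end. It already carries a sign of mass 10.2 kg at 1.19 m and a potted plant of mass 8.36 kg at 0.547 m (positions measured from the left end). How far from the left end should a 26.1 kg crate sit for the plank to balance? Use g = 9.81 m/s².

x ≈ 0.157 m from the left end

Sum moments about the knife-edge support (at 0.662 m from the left end) (the support reaction has zero arm there).
Beam weight: 36 × 9.81 = 353.2 N down at 0.905 m → arm 0.243 m, τ = 353.2 × 0.243 = 85.83 N·m clockwise.
Sign: 10.2 × 9.81 = 100.1 N down at 1.19 m → arm 0.528 m, τ = 100.1 × 0.528 = 52.85 N·m clockwise.
Potted plant: 8.36 × 9.81 = 82.01 N down at 0.547 m → arm 0.115 m, τ = 82.01 × 0.115 = 9.431 N·m counterclockwise.
Net moment of existing loads = 129.2 N·m clockwise.
The crate weighs 26.1 × 9.81 = 256 N and must supply an equal counterclockwise moment, so its lever arm about the knife-edge support is 129.2 / 256 = 0.505 m.
That puts it at 0.662 − 0.505 = 0.157 m from the left end.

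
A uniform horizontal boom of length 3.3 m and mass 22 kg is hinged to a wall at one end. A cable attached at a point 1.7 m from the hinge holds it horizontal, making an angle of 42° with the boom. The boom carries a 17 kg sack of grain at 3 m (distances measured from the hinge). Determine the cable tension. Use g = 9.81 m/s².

T ≈ 753 N

Choose the hinge as the axis so the unknown hinge reaction has zero arm there.
Beam weight: 22 × 9.81 = 215.8 N down at 1.65 m → arm 1.65 m, τ = 215.8 × 1.65 = 356.1 N·m clockwise.
Sack of grain: 17 × 9.81 = 166.8 N down at 3 m → arm 3 m, τ = 166.8 × 3 = 500.4 N·m clockwise.
Total clockwise load moment = 856.5 N·m.
The cable tension T acts at 1.7 m; only its component perpendicular to the boom, T sinθ, produces torque. sin 42° = 0.6691.
Balancing moments: T × 1.7 × 0.6691 = 856.5, giving T = 856.5 / 1.137 = 753 N.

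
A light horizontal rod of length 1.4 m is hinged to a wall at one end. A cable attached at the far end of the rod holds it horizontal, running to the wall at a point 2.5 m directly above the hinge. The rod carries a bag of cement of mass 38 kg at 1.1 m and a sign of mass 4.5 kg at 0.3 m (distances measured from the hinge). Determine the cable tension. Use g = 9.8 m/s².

Take moments about the hinge.
Bag of cement: 38 × 9.8 = 372.4 N down at 1.1 m → arm 1.1 m, τ = 372.4 × 1.1 = 409.6 N·m clockwise.
Sign: 4.5 × 9.8 = 44.1 N down at 0.3 m → arm 0.3 m, τ = 44.1 × 0.3 = 13.23 N·m clockwise.
Total clockwise load moment = 422.8 N·m.
The cable tension T acts at 1.4 m; only its component perpendicular to the rod, T sinθ, produces torque. sinθ = h/√(h²+d²) = 2.5/√(2.5²+1.4²) = 0.8725.
Setting net torque to zero: T × 1.4 × 0.8725 = 422.8 → T = 422.8 / 1.222 = 346 N.

T ≈ 346 N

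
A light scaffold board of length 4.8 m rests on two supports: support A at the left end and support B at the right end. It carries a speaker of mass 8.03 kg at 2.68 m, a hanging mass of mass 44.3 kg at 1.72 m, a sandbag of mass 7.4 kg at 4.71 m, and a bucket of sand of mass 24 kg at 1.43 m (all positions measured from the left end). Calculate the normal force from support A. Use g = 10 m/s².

R_A ≈ 490 N

Taking torques about support B:
Speaker: 8.03 × 10 = 80.3 N down at 2.68 m → arm 2.12 m, τ = 80.3 × 2.12 = 170.2 N·m counterclockwise.
Hanging mass: 44.3 × 10 = 443 N down at 1.72 m → arm 3.08 m, τ = 443 × 3.08 = 1364 N·m counterclockwise.
Sandbag: 7.4 × 10 = 74 N down at 4.71 m → arm 0.09 m, τ = 74 × 0.09 = 6.66 N·m counterclockwise.
Bucket of sand: 24 × 10 = 240 N down at 1.43 m → arm 3.37 m, τ = 240 × 3.37 = 808.8 N·m counterclockwise.
Net load moment about support B = 2350 N·m counterclockwise.
Reaction R at support A is upward at 0 m, arm 4.8 m → moment R × 4.8 clockwise.
Balancing moments: R × 4.8 = 2350, giving R = 490 N.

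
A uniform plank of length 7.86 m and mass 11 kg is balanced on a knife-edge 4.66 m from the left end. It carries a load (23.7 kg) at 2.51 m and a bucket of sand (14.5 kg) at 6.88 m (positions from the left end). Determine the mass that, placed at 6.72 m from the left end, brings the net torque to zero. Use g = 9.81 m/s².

m ≈ 13 kg

About the knife-edge (at 4.66 m from the left end):
Beam weight: 11 × 9.81 = 107.9 N down at 3.93 m → arm 0.73 m, τ = 107.9 × 0.73 = 78.77 N·m counterclockwise.
Load: 23.7 × 9.81 = 232.5 N down at 2.51 m → arm 2.15 m, τ = 232.5 × 2.15 = 499.9 N·m counterclockwise.
Bucket of sand: 14.5 × 9.81 = 142.2 N down at 6.88 m → arm 2.22 m, τ = 142.2 × 2.22 = 315.7 N·m clockwise.
Net moment of known loads = 263 N·m counterclockwise.
An unknown mass m at 6.72 m has arm 2.06 m; its moment is m·g·2.06 clockwise.
Balancing moments: m × 9.81 × 2.06 = 263, giving m = 263 / (9.81 × 2.06) = 13 kg.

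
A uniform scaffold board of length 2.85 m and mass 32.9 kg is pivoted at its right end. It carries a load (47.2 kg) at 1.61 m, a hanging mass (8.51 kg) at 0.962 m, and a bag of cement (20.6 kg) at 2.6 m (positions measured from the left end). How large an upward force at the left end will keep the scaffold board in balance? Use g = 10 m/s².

F ≈ 444 N

Choose the right end as the axis so the unknown pivot reaction has zero arm there.
Beam weight: 32.9 × 10 = 329 N down at 1.425 m → arm 1.425 m, τ = 329 × 1.425 = 468.8 N·m counterclockwise.
Load: 47.2 × 10 = 472 N down at 1.61 m → arm 1.24 m, τ = 472 × 1.24 = 585.3 N·m counterclockwise.
Hanging mass: 8.51 × 10 = 85.1 N down at 0.962 m → arm 1.888 m, τ = 85.1 × 1.888 = 160.7 N·m counterclockwise.
Bag of cement: 20.6 × 10 = 206 N down at 2.6 m → arm 0.25 m, τ = 206 × 0.25 = 51.5 N·m counterclockwise.
Net moment of the loads = 1266 N·m counterclockwise.
The upward force F acts at the left end, arm 2.85 m, giving F × 2.85 clockwise.
Στ = 0 ⇒ F × 2.85 = 1266 ⇒ F = 1266 / 2.85 = 444 N.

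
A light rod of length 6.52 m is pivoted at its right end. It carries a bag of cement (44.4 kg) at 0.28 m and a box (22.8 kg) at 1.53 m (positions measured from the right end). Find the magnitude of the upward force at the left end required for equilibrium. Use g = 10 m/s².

F ≈ 72.6 N

Take moments about the right end.
Bag of cement: 44.4 × 10 = 444 N down at 0.28 m → arm 0.28 m, τ = 444 × 0.28 = 124.3 N·m counterclockwise.
Box: 22.8 × 10 = 228 N down at 1.53 m → arm 1.53 m, τ = 228 × 1.53 = 348.8 N·m counterclockwise.
Net moment of the loads = 473.1 N·m counterclockwise.
The upward force F acts at the left end, arm 6.52 m, giving F × 6.52 clockwise.
Balancing moments: F × 6.52 = 473.1, giving F = 473.1 / 6.52 = 72.6 N.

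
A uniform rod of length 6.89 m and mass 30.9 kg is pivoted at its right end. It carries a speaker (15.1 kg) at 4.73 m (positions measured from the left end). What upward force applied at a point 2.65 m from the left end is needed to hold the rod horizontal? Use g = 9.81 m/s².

F ≈ 322 N

Choose the right end as the axis so the unknown pivot reaction has zero arm there.
Beam weight: 30.9 × 9.81 = 303.1 N down at 3.445 m → arm 3.445 m, τ = 303.1 × 3.445 = 1044 N·m counterclockwise.
Speaker: 15.1 × 9.81 = 148.1 N down at 4.73 m → arm 2.16 m, τ = 148.1 × 2.16 = 319.9 N·m counterclockwise.
Net moment of the loads = 1364 N·m counterclockwise.
The upward force F acts at a point 2.65 m from the left end, arm 4.24 m, giving F × 4.24 clockwise.
Balancing moments: F × 4.24 = 1364, giving F = 1364 / 4.24 = 322 N.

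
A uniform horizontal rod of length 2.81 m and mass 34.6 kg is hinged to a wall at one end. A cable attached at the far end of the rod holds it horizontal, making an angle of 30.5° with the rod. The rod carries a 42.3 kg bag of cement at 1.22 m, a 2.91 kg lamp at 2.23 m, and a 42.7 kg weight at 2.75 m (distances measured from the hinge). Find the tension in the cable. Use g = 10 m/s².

Choose the hinge as the axis so the unknown hinge reaction has zero arm there.
Beam weight: 34.6 × 10 = 346 N down at 1.405 m → arm 1.405 m, τ = 346 × 1.405 = 486.1 N·m clockwise.
Bag of cement: 42.3 × 10 = 423 N down at 1.22 m → arm 1.22 m, τ = 423 × 1.22 = 516.1 N·m clockwise.
Lamp: 2.91 × 10 = 29.1 N down at 2.23 m → arm 2.23 m, τ = 29.1 × 2.23 = 64.89 N·m clockwise.
Weight: 42.7 × 10 = 427 N down at 2.75 m → arm 2.75 m, τ = 427 × 2.75 = 1174 N·m clockwise.
Total clockwise load moment = 2241 N·m.
The cable tension T acts at 2.81 m; only its component perpendicular to the rod, T sinθ, produces torque. sin 30.5° = 0.5075.
For rotational equilibrium, T × 2.81 × 0.5075 = 2241, so T = 2241 / 1.426 = 1570 N.

T ≈ 1570 N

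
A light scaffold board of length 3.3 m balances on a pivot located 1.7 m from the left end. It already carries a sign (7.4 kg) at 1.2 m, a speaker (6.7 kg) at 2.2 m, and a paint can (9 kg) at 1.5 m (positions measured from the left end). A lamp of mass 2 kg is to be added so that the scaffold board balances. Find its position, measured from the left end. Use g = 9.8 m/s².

About the pivot (at 1.7 m from the left end):
Sign: 7.4 × 9.8 = 72.52 N down at 1.2 m → arm 0.5 m, τ = 72.52 × 0.5 = 36.26 N·m counterclockwise.
Speaker: 6.7 × 9.8 = 65.66 N down at 2.2 m → arm 0.5 m, τ = 65.66 × 0.5 = 32.83 N·m clockwise.
Paint can: 9 × 9.8 = 88.2 N down at 1.5 m → arm 0.2 m, τ = 88.2 × 0.2 = 17.64 N·m counterclockwise.
Net moment of existing loads = 21.07 N·m counterclockwise.
The lamp weighs 2 × 9.8 = 19.6 N and must supply an equal clockwise moment, so its lever arm about the pivot is 21.07 / 19.6 = 1.07 m.
That puts it at 1.7 + 1.07 = 2.77 m from the left end.

x ≈ 2.77 m from the left end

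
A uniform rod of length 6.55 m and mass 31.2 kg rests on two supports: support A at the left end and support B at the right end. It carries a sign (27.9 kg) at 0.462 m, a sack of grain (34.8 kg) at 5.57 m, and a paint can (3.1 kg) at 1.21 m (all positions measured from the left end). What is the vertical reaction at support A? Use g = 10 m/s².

Choose support B as the axis so its reaction then has zero moment arm.
Beam weight: 31.2 × 10 = 312 N down at 3.275 m → arm 3.275 m, τ = 312 × 3.275 = 1022 N·m counterclockwise.
Sign: 27.9 × 10 = 279 N down at 0.462 m → arm 6.088 m, τ = 279 × 6.088 = 1699 N·m counterclockwise.
Sack of grain: 34.8 × 10 = 348 N down at 5.57 m → arm 0.98 m, τ = 348 × 0.98 = 341 N·m counterclockwise.
Paint can: 3.1 × 10 = 31 N down at 1.21 m → arm 5.34 m, τ = 31 × 5.34 = 165.5 N·m counterclockwise.
Net load moment about support B = 3228 N·m counterclockwise.
Reaction R at support A is upward at 0 m, arm 6.55 m → moment R × 6.55 clockwise.
Setting net torque to zero: R × 6.55 = 3228 → R = 493 N.

R_A ≈ 493 N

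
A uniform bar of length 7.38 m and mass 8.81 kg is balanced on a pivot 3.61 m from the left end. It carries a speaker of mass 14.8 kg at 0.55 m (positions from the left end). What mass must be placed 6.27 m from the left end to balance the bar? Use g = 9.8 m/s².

Choose the pivot (at 3.61 m from the left end) as the axis so the support reaction has zero arm there.
Beam weight: 8.81 × 9.8 = 86.34 N down at 3.69 m → arm 0.08 m, τ = 86.34 × 0.08 = 6.907 N·m clockwise.
Speaker: 14.8 × 9.8 = 145 N down at 0.55 m → arm 3.06 m, τ = 145 × 3.06 = 443.7 N·m counterclockwise.
Net moment of known loads = 436.8 N·m counterclockwise.
An unknown mass m at 6.27 m has arm 2.66 m; its moment is m·g·2.66 clockwise.
Στ = 0 ⇒ m × 9.8 × 2.66 = 436.8 ⇒ m = 436.8 / (9.8 × 2.66) = 16.8 kg.

m ≈ 16.8 kg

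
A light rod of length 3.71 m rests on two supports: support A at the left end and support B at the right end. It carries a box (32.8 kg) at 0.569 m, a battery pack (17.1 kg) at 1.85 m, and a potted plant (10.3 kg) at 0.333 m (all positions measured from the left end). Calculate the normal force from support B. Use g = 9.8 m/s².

R_B ≈ 142 N

Choose support A as the axis so its reaction then has zero moment arm.
Box: 32.8 × 9.8 = 321.4 N down at 0.569 m → arm 0.569 m, τ = 321.4 × 0.569 = 182.9 N·m clockwise.
Battery pack: 17.1 × 9.8 = 167.6 N down at 1.85 m → arm 1.85 m, τ = 167.6 × 1.85 = 310.1 N·m clockwise.
Potted plant: 10.3 × 9.8 = 100.9 N down at 0.333 m → arm 0.333 m, τ = 100.9 × 0.333 = 33.6 N·m clockwise.
Net load moment about support A = 526.6 N·m clockwise.
Reaction R at support B is upward at 3.71 m, arm 3.71 m → moment R × 3.71 counterclockwise.
Στ = 0 ⇒ R × 3.71 = 526.6 ⇒ R = 142 N.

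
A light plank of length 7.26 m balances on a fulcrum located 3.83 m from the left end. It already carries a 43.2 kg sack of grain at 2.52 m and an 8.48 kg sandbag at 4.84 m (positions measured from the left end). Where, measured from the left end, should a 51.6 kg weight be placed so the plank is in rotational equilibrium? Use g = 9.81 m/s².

x ≈ 4.76 m from the left end

Take moments about the fulcrum (at 3.83 m from the left end).
Sack of grain: 43.2 × 9.81 = 423.8 N down at 2.52 m → arm 1.31 m, τ = 423.8 × 1.31 = 555.2 N·m counterclockwise.
Sandbag: 8.48 × 9.81 = 83.19 N down at 4.84 m → arm 1.01 m, τ = 83.19 × 1.01 = 84.02 N·m clockwise.
Net moment of existing loads = 471.2 N·m counterclockwise.
The weight weighs 51.6 × 9.81 = 506.2 N and must supply an equal clockwise moment, so its lever arm about the fulcrum is 471.2 / 506.2 = 0.931 m.
That puts it at 3.83 + 0.931 = 4.76 m from the left end.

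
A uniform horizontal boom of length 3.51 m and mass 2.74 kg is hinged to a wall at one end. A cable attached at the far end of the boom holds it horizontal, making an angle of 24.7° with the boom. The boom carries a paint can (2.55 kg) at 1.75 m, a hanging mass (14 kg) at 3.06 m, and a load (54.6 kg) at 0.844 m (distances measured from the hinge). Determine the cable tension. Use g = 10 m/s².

Sum moments about the hinge (the unknown hinge reaction has zero arm there).
Beam weight: 2.74 × 10 = 27.4 N down at 1.755 m → arm 1.755 m, τ = 27.4 × 1.755 = 48.09 N·m clockwise.
Paint can: 2.55 × 10 = 25.5 N down at 1.75 m → arm 1.75 m, τ = 25.5 × 1.75 = 44.62 N·m clockwise.
Hanging mass: 14 × 10 = 140 N down at 3.06 m → arm 3.06 m, τ = 140 × 3.06 = 428.4 N·m clockwise.
Load: 54.6 × 10 = 546 N down at 0.844 m → arm 0.844 m, τ = 546 × 0.844 = 460.8 N·m clockwise.
Total clockwise load moment = 981.9 N·m.
The cable tension T acts at 3.51 m; only its component perpendicular to the boom, T sinθ, produces torque. sin 24.7° = 0.4179.
Balancing moments: T × 3.51 × 0.4179 = 981.9, giving T = 981.9 / 1.467 = 669 N.

T ≈ 669 N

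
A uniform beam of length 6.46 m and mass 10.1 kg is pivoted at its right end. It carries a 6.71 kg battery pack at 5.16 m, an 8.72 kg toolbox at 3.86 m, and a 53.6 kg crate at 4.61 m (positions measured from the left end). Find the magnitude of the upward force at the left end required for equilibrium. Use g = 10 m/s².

Sum moments about the right end (the unknown pivot reaction has zero arm there).
Beam weight: 10.1 × 10 = 101 N down at 3.23 m → arm 3.23 m, τ = 101 × 3.23 = 326.2 N·m counterclockwise.
Battery pack: 6.71 × 10 = 67.1 N down at 5.16 m → arm 1.3 m, τ = 67.1 × 1.3 = 87.23 N·m counterclockwise.
Toolbox: 8.72 × 10 = 87.2 N down at 3.86 m → arm 2.6 m, τ = 87.2 × 2.6 = 226.7 N·m counterclockwise.
Crate: 53.6 × 10 = 536 N down at 4.61 m → arm 1.85 m, τ = 536 × 1.85 = 991.6 N·m counterclockwise.
Net moment of the loads = 1632 N·m counterclockwise.
The upward force F acts at the left end, arm 6.46 m, giving F × 6.46 clockwise.
For rotational equilibrium, F × 6.46 = 1632, so F = 1632 / 6.46 = 253 N.

F ≈ 253 N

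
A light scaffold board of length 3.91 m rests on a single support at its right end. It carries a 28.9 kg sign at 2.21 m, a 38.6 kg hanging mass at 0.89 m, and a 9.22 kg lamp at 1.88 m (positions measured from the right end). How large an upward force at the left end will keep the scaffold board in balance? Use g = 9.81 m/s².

F ≈ 290 N

Taking torques about the right end:
Sign: 28.9 × 9.81 = 283.5 N down at 2.21 m → arm 2.21 m, τ = 283.5 × 2.21 = 626.5 N·m counterclockwise.
Hanging mass: 38.6 × 9.81 = 378.7 N down at 0.89 m → arm 0.89 m, τ = 378.7 × 0.89 = 337 N·m counterclockwise.
Lamp: 9.22 × 9.81 = 90.45 N down at 1.88 m → arm 1.88 m, τ = 90.45 × 1.88 = 170 N·m counterclockwise.
Net moment of the loads = 1134 N·m counterclockwise.
The upward force F acts at the left end, arm 3.91 m, giving F × 3.91 clockwise.
Στ = 0 ⇒ F × 3.91 = 1134 ⇒ F = 1134 / 3.91 = 290 N.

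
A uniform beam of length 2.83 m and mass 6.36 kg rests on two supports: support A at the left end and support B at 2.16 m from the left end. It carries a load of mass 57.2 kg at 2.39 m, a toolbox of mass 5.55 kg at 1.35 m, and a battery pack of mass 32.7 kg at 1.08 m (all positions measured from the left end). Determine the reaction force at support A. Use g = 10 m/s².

Sum moments about support B (its reaction then has zero moment arm).
Beam weight: 6.36 × 10 = 63.6 N down at 1.415 m → arm 0.745 m, τ = 63.6 × 0.745 = 47.38 N·m counterclockwise.
Load: 57.2 × 10 = 572 N down at 2.39 m → arm 0.23 m, τ = 572 × 0.23 = 131.6 N·m clockwise.
Toolbox: 5.55 × 10 = 55.5 N down at 1.35 m → arm 0.81 m, τ = 55.5 × 0.81 = 44.96 N·m counterclockwise.
Battery pack: 32.7 × 10 = 327 N down at 1.08 m → arm 1.08 m, τ = 327 × 1.08 = 353.2 N·m counterclockwise.
Net load moment about support B = 313.9 N·m counterclockwise.
Reaction R at support A is upward at 0 m, arm 2.16 m → moment R × 2.16 clockwise.
Balancing moments: R × 2.16 = 313.9, giving R = 145 N.

R_A ≈ 145 N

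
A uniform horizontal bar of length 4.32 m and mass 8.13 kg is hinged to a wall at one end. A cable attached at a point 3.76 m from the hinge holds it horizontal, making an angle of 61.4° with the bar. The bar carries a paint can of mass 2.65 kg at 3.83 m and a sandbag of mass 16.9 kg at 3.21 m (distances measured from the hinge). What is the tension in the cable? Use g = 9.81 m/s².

Sum moments about the hinge (the unknown hinge reaction has zero arm there).
Beam weight: 8.13 × 9.81 = 79.76 N down at 2.16 m → arm 2.16 m, τ = 79.76 × 2.16 = 172.3 N·m clockwise.
Paint can: 2.65 × 9.81 = 26 N down at 3.83 m → arm 3.83 m, τ = 26 × 3.83 = 99.58 N·m clockwise.
Sandbag: 16.9 × 9.81 = 165.8 N down at 3.21 m → arm 3.21 m, τ = 165.8 × 3.21 = 532.2 N·m clockwise.
Total clockwise load moment = 804.1 N·m.
The cable tension T acts at 3.76 m; only its component perpendicular to the bar, T sinθ, produces torque. sin 61.4° = 0.878.
For rotational equilibrium, T × 3.76 × 0.878 = 804.1, so T = 804.1 / 3.301 = 244 N.

T ≈ 244 N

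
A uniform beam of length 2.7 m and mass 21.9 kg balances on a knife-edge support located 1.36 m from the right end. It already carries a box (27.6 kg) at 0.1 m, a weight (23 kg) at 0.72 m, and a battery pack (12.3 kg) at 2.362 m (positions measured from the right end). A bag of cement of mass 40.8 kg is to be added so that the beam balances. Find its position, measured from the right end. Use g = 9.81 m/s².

x ≈ 2.28 m from the right end

Taking torques about the knife-edge support (at 1.36 m from the right end):
Beam weight: 21.9 × 9.81 = 214.8 N down at 1.35 m → arm 0.01 m, τ = 214.8 × 0.01 = 2.148 N·m clockwise.
Box: 27.6 × 9.81 = 270.8 N down at 0.1 m → arm 1.26 m, τ = 270.8 × 1.26 = 341.2 N·m clockwise.
Weight: 23 × 9.81 = 225.6 N down at 0.72 m → arm 0.64 m, τ = 225.6 × 0.64 = 144.4 N·m clockwise.
Battery pack: 12.3 × 9.81 = 120.7 N down at 2.362 m → arm 1.002 m, τ = 120.7 × 1.002 = 120.9 N·m counterclockwise.
Net moment of existing loads = 366.8 N·m clockwise.
The bag of cement weighs 40.8 × 9.81 = 400.2 N and must supply an equal counterclockwise moment, so its lever arm about the knife-edge support is 366.8 / 400.2 = 0.917 m.
That puts it at 1.36 + 0.917 = 2.28 m from the right end.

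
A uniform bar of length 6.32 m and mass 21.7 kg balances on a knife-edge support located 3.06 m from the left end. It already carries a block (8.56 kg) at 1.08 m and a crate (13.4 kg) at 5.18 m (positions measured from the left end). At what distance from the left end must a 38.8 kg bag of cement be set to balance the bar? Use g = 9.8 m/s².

x ≈ 2.71 m from the left end

Choose the knife-edge support (at 3.06 m from the left end) as the axis so the support reaction has zero arm there.
Beam weight: 21.7 × 9.8 = 212.7 N down at 3.16 m → arm 0.1 m, τ = 212.7 × 0.1 = 21.27 N·m clockwise.
Block: 8.56 × 9.8 = 83.89 N down at 1.08 m → arm 1.98 m, τ = 83.89 × 1.98 = 166.1 N·m counterclockwise.
Crate: 13.4 × 9.8 = 131.3 N down at 5.18 m → arm 2.12 m, τ = 131.3 × 2.12 = 278.4 N·m clockwise.
Net moment of existing loads = 133.6 N·m clockwise.
The bag of cement weighs 38.8 × 9.8 = 380.2 N and must supply an equal counterclockwise moment, so its lever arm about the knife-edge support is 133.6 / 380.2 = 0.351 m.
That puts it at 3.06 − 0.351 = 2.71 m from the left end.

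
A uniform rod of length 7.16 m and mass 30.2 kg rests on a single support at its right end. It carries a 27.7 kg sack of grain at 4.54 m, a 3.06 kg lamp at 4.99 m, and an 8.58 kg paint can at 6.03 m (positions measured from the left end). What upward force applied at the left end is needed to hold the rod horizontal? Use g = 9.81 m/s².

F ≈ 270 N

Taking torques about the right end:
Beam weight: 30.2 × 9.81 = 296.3 N down at 3.58 m → arm 3.58 m, τ = 296.3 × 3.58 = 1061 N·m counterclockwise.
Sack of grain: 27.7 × 9.81 = 271.7 N down at 4.54 m → arm 2.62 m, τ = 271.7 × 2.62 = 711.9 N·m counterclockwise.
Lamp: 3.06 × 9.81 = 30.02 N down at 4.99 m → arm 2.17 m, τ = 30.02 × 2.17 = 65.14 N·m counterclockwise.
Paint can: 8.58 × 9.81 = 84.17 N down at 6.03 m → arm 1.13 m, τ = 84.17 × 1.13 = 95.11 N·m counterclockwise.
Net moment of the loads = 1933 N·m counterclockwise.
The upward force F acts at the left end, arm 7.16 m, giving F × 7.16 clockwise.
Στ = 0 ⇒ F × 7.16 = 1933 ⇒ F = 1933 / 7.16 = 270 N.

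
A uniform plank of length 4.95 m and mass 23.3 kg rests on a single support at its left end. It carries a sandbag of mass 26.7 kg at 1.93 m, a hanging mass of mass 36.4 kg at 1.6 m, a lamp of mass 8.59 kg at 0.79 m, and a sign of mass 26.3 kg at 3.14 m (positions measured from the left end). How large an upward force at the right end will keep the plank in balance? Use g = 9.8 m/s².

F ≈ 508 N

Choose the left end as the axis so the unknown pivot reaction has zero arm there.
Beam weight: 23.3 × 9.8 = 228.3 N down at 2.475 m → arm 2.475 m, τ = 228.3 × 2.475 = 565 N·m clockwise.
Sandbag: 26.7 × 9.8 = 261.7 N down at 1.93 m → arm 1.93 m, τ = 261.7 × 1.93 = 505.1 N·m clockwise.
Hanging mass: 36.4 × 9.8 = 356.7 N down at 1.6 m → arm 1.6 m, τ = 356.7 × 1.6 = 570.7 N·m clockwise.
Lamp: 8.59 × 9.8 = 84.18 N down at 0.79 m → arm 0.79 m, τ = 84.18 × 0.79 = 66.5 N·m clockwise.
Sign: 26.3 × 9.8 = 257.7 N down at 3.14 m → arm 3.14 m, τ = 257.7 × 3.14 = 809.2 N·m clockwise.
Net moment of the loads = 2516 N·m clockwise.
The upward force F acts at the right end, arm 4.95 m, giving F × 4.95 counterclockwise.
Balancing moments: F × 4.95 = 2516, giving F = 2516 / 4.95 = 508 N.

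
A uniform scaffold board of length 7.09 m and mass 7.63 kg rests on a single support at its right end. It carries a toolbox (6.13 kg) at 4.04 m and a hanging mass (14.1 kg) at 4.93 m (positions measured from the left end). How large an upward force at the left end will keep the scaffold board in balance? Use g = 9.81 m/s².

F ≈ 105 N

Take moments about the right end.
Beam weight: 7.63 × 9.81 = 74.85 N down at 3.545 m → arm 3.545 m, τ = 74.85 × 3.545 = 265.3 N·m counterclockwise.
Toolbox: 6.13 × 9.81 = 60.14 N down at 4.04 m → arm 3.05 m, τ = 60.14 × 3.05 = 183.4 N·m counterclockwise.
Hanging mass: 14.1 × 9.81 = 138.3 N down at 4.93 m → arm 2.16 m, τ = 138.3 × 2.16 = 298.7 N·m counterclockwise.
Net moment of the loads = 747.4 N·m counterclockwise.
The upward force F acts at the left end, arm 7.09 m, giving F × 7.09 clockwise.
Balancing moments: F × 7.09 = 747.4, giving F = 747.4 / 7.09 = 105 N.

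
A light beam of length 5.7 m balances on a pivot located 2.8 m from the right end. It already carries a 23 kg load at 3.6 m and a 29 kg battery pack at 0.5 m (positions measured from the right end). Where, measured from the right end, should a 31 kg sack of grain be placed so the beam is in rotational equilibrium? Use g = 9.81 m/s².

Choose the pivot (at 2.8 m from the right end) as the axis so the support reaction has zero arm there.
Load: 23 × 9.81 = 225.6 N down at 3.6 m → arm 0.8 m, τ = 225.6 × 0.8 = 180.5 N·m counterclockwise.
Battery pack: 29 × 9.81 = 284.5 N down at 0.5 m → arm 2.3 m, τ = 284.5 × 2.3 = 654.3 N·m clockwise.
Net moment of existing loads = 473.8 N·m clockwise.
The sack of grain weighs 31 × 9.81 = 304.1 N and must supply an equal counterclockwise moment, so its lever arm about the pivot is 473.8 / 304.1 = 1.56 m.
That puts it at 2.8 + 1.56 = 4.36 m from the right end.

x ≈ 4.36 m from the right end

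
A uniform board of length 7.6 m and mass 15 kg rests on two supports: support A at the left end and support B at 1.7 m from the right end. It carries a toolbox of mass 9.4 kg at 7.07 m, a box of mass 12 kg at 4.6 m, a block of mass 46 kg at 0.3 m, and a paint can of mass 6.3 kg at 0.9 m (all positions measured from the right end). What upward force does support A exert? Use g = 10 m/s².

Choose support B as the axis so its reaction then has zero moment arm.
Beam weight: 15 × 10 = 150 N down at 3.8 m → arm 2.1 m, τ = 150 × 2.1 = 315 N·m counterclockwise.
Toolbox: 9.4 × 10 = 94 N down at 7.07 m → arm 5.37 m, τ = 94 × 5.37 = 504.8 N·m counterclockwise.
Box: 12 × 10 = 120 N down at 4.6 m → arm 2.9 m, τ = 120 × 2.9 = 348 N·m counterclockwise.
Block: 46 × 10 = 460 N down at 0.3 m → arm 1.4 m, τ = 460 × 1.4 = 644 N·m clockwise.
Paint can: 6.3 × 10 = 63 N down at 0.9 m → arm 0.8 m, τ = 63 × 0.8 = 50.4 N·m clockwise.
Net load moment about support B = 473.4 N·m counterclockwise.
Reaction R at support A is upward at 7.6 m, arm 5.9 m → moment R × 5.9 clockwise.
Στ = 0 ⇒ R × 5.9 = 473.4 ⇒ R = 80.2 N.

R_A ≈ 80.2 N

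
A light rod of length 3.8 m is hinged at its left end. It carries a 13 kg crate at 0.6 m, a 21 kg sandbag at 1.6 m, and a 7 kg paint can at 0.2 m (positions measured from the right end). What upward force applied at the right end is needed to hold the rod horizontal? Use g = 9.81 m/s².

F ≈ 292 N

Taking torques about the left end:
Crate: 13 × 9.81 = 127.5 N down at 0.6 m → arm 3.2 m, τ = 127.5 × 3.2 = 408 N·m clockwise.
Sandbag: 21 × 9.81 = 206 N down at 1.6 m → arm 2.2 m, τ = 206 × 2.2 = 453.2 N·m clockwise.
Paint can: 7 × 9.81 = 68.67 N down at 0.2 m → arm 3.6 m, τ = 68.67 × 3.6 = 247.2 N·m clockwise.
Net moment of the loads = 1108 N·m clockwise.
The upward force F acts at the right end, arm 3.8 m, giving F × 3.8 counterclockwise.
For rotational equilibrium, F × 3.8 = 1108, so F = 1108 / 3.8 = 292 N.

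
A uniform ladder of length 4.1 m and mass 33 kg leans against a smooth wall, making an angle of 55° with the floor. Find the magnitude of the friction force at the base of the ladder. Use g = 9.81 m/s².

f ≈ 113 N

Take moments about the foot of the ladder.
Ladder weight 33×9.81 = 323.7 N acts at 2.05 m along the ladder; its horizontal arm is 2.05·cos55° = 1.176 m → τ = 380.7 N·m clockwise.
Wall normal N acts horizontally at the top; its moment arm is the height L sinθ = 4.1·sin55° = 3.359 m, counterclockwise.
Στ = 0 ⇒ N × 3.359 = 380.7 ⇒ N = 113 N.
ΣFx = 0: friction at the foot balances the wall's push, so f = N_wall = 113 N.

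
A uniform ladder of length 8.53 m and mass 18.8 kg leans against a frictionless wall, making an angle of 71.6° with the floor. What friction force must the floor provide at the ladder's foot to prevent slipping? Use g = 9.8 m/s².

f ≈ 30.6 N

Choose the foot of the ladder as the axis so the floor normal and friction both act there and drop out.
Ladder weight 18.8×9.8 = 184.2 N acts at 4.265 m along the ladder; its horizontal arm is 4.265·cos71.6° = 1.346 m → τ = 247.9 N·m clockwise.
Wall normal N acts horizontally at the top; its moment arm is the height L sinθ = 8.53·sin71.6° = 8.094 m, counterclockwise.
Setting net torque to zero: N × 8.094 = 247.9 → N = 30.6 N.
ΣFx = 0: friction at the foot balances the wall's push, so f = N_wall = 30.6 N.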